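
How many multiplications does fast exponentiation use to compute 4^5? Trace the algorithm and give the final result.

Computing 4^5 by squaring (build up from 4^1; each line after the first costs one multiplication):

4^1 = 4
4^2 = (4^1)^2 = 4^2 = 16
4^4 = (4^2)^2 = 16^2 = 256
4^5 = 4 * 4^4 = 4 * 256 = 1024

Result: 1024
Multiplications needed: 3 (3 lines after 4^1)

4^5 = 1024. Using exponentiation by squaring, this requires 3 multiplications. The key idea: if the exponent is even, square the half-power; if odd, multiply by the base once.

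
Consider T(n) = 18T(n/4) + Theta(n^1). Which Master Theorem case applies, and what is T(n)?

Master Theorem for T(n) = 18T(n/4) + O(n^1):

a = 18, b = 4, c = 1
log_b(a) = log_4(18) = 2.0850

Case 1: c = 1 < log_4(18) = 2.0850
T(n) = O(n^(log_4 18))

For T(n) = 18T(n/4) + O(n^1): log_4(18) = 2.0850. This is Case 1 of the Master Theorem (c < log_b(a), work dominated by leaves), giving O(n^(log_4 18)).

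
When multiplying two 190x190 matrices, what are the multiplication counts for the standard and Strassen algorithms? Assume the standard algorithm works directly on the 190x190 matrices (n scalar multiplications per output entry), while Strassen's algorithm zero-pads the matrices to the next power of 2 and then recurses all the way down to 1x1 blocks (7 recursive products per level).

Matrix multiplication for 190x190 matrices:

Strassen's algorithm requires power-of-2 dimensions. Pad 190x190 to 256x256 (next power of 2).

Standard algorithm: 190^3 = 6859000 multiplications
Strassen's algorithm: 7^(log2(256)) = 7^8 = 5764801 multiplications
Savings: 6859000 - 5764801 = 1094199 multiplications

Standard: 6859000 multiplications (190^3). Strassen: 5764801 multiplications (7^8, after padding to 256x256). Strassen reduces 8 recursive multiplications to 7 at each level.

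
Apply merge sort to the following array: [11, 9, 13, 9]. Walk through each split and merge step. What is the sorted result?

Merge sort trace:

Split: [11, 9, 13, 9] -> [11, 9] and [13, 9]
  Split: [11, 9] -> [11] and [9]
  Merge: [11] + [9] -> [9, 11]
  Split: [13, 9] -> [13] and [9]
  Merge: [13] + [9] -> [9, 13]
Merge: [9, 11] + [9, 13] -> [9, 9, 11, 13]

Final sorted array: [9, 9, 11, 13]

The merge sort proceeds by recursively splitting the array and merging sorted halves.
After all merges, the sorted array is [9, 9, 11, 13].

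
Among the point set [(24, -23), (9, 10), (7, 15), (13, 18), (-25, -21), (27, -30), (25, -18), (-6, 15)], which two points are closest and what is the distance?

Computing all pairwise distances among 8 points:

d((24, -23), (9, 10)) = 36.2491
d((24, -23), (7, 15)) = 41.6293
d((24, -23), (13, 18)) = 42.45
d((24, -23), (-25, -21)) = 49.0408
d((24, -23), (27, -30)) = 7.6158
d((24, -23), (25, -18)) = 5.099 <-- minimum
d((24, -23), (-6, 15)) = 48.4149
d((9, 10), (7, 15)) = 5.3852
d((9, 10), (13, 18)) = 8.9443
d((9, 10), (-25, -21)) = 46.0109
d((9, 10), (27, -30)) = 43.8634
d((9, 10), (25, -18)) = 32.249
d((9, 10), (-6, 15)) = 15.8114
d((7, 15), (13, 18)) = 6.7082
d((7, 15), (-25, -21)) = 48.1664
d((7, 15), (27, -30)) = 49.2443
d((7, 15), (25, -18)) = 37.5899
d((7, 15), (-6, 15)) = 13.0
d((13, 18), (-25, -21)) = 54.4518
d((13, 18), (27, -30)) = 50.0
d((13, 18), (25, -18)) = 37.9473
d((13, 18), (-6, 15)) = 19.2354
d((-25, -21), (27, -30)) = 52.7731
d((-25, -21), (25, -18)) = 50.0899
d((-25, -21), (-6, 15)) = 40.7063
d((27, -30), (25, -18)) = 12.1655
d((27, -30), (-6, 15)) = 55.8032
d((25, -18), (-6, 15)) = 45.2769

Closest pair: (24, -23) and (25, -18) with distance 5.099

The closest pair is (24, -23) and (25, -18) with Euclidean distance 5.099. For 8 points, brute-force pairwise comparison is shown above. For large n, the divide-and-conquer algorithm (sort by x, recurse on halves, check the dividing strip) achieves O(n log n).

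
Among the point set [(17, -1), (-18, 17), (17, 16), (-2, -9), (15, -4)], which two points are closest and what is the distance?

Computing all pairwise distances among 5 points:

d((17, -1), (-18, 17)) = 39.3573
d((17, -1), (17, 16)) = 17.0
d((17, -1), (-2, -9)) = 20.6155
d((17, -1), (15, -4)) = 3.6056 <-- minimum
d((-18, 17), (17, 16)) = 35.0143
d((-18, 17), (-2, -9)) = 30.5287
d((-18, 17), (15, -4)) = 39.1152
d((17, 16), (-2, -9)) = 31.4006
d((17, 16), (15, -4)) = 20.0998
d((-2, -9), (15, -4)) = 17.72

Closest pair: (17, -1) and (15, -4) with distance 3.6056

The closest pair is (17, -1) and (15, -4) with Euclidean distance 3.6056. For 5 points, brute-force pairwise comparison is shown above. For large n, the divide-and-conquer algorithm (sort by x, recurse on halves, check the dividing strip) achieves O(n log n).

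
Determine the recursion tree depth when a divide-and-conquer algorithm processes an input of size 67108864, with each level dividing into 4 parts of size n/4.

For divide and conquer with division factor 4:

Problem sizes at each level:
Level 0: 67108864
Level 1: 16777216
Level 2: 4194304
Level 3: 1048576
Level 4: 262144
Level 5: 65536
Level 6: 16384
Level 7: 4096
Level 8: 1024
Level 9: 256
Level 10: 64
Level 11: 16
Level 12: 4
Level 13: 1

The root is level 0 and the size-1 base case is level 13 (the tree spans levels 0 through 13, i.e. 14 levels counting the root), so the depth is the number of divisions: log_4(67108864) = 13

The recursion tree depth is log_4(67108864) = 13. At each level, the problem size is divided by 4, so it takes 13 divisions to reduce to a base case of size 1. The algorithm makes 4 recursive calls at each level.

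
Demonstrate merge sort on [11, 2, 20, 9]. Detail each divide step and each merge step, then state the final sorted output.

Merge sort trace:

Split: [11, 2, 20, 9] -> [11, 2] and [20, 9]
  Split: [11, 2] -> [11] and [2]
  Merge: [11] + [2] -> [2, 11]
  Split: [20, 9] -> [20] and [9]
  Merge: [20] + [9] -> [9, 20]
Merge: [2, 11] + [9, 20] -> [2, 9, 11, 20]

Final sorted array: [2, 9, 11, 20]

The merge sort proceeds by recursively splitting the array and merging sorted halves.
After all merges, the sorted array is [2, 9, 11, 20].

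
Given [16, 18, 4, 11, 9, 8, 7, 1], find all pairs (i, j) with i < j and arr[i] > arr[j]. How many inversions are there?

Finding inversions in [16, 18, 4, 11, 9, 8, 7, 1]:

(0, 2): arr[0]=16 > arr[2]=4
(0, 3): arr[0]=16 > arr[3]=11
(0, 4): arr[0]=16 > arr[4]=9
(0, 5): arr[0]=16 > arr[5]=8
(0, 6): arr[0]=16 > arr[6]=7
(0, 7): arr[0]=16 > arr[7]=1
(1, 2): arr[1]=18 > arr[2]=4
(1, 3): arr[1]=18 > arr[3]=11
(1, 4): arr[1]=18 > arr[4]=9
(1, 5): arr[1]=18 > arr[5]=8
(1, 6): arr[1]=18 > arr[6]=7
(1, 7): arr[1]=18 > arr[7]=1
(2, 7): arr[2]=4 > arr[7]=1
(3, 4): arr[3]=11 > arr[4]=9
(3, 5): arr[3]=11 > arr[5]=8
(3, 6): arr[3]=11 > arr[6]=7
(3, 7): arr[3]=11 > arr[7]=1
(4, 5): arr[4]=9 > arr[5]=8
(4, 6): arr[4]=9 > arr[6]=7
(4, 7): arr[4]=9 > arr[7]=1
(5, 6): arr[5]=8 > arr[6]=7
(5, 7): arr[5]=8 > arr[7]=1
(6, 7): arr[6]=7 > arr[7]=1

Total inversions: 23

The array has 23 inversion(s): (0,2), (0,3), (0,4), (0,5), (0,6), (0,7), (1,2), (1,3), (1,4), (1,5), (1,6), (1,7), (2,7), (3,4), (3,5), (3,6), (3,7), (4,5), (4,6), (4,7), (5,6), (5,7), (6,7). Each pair (i,j) satisfies i < j and arr[i] > arr[j].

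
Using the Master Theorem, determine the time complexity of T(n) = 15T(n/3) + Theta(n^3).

Master Theorem for T(n) = 15T(n/3) + O(n^3):

a = 15, b = 3, c = 3
log_b(a) = log_3(15) = 2.4650

Case 3: c = 3 > log_3(15) = 2.4650
T(n) = O(n^3) = O(n^3)

For T(n) = 15T(n/3) + O(n^3): log_3(15) = 2.4650. This is Case 3 of the Master Theorem (c > log_b(a), work dominated by root), giving O(n^3).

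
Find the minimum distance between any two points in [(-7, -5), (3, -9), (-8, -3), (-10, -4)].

Computing all pairwise distances among 4 points:

d((-7, -5), (3, -9)) = 10.7703
d((-7, -5), (-8, -3)) = 2.2361 <-- minimum
d((-7, -5), (-10, -4)) = 3.1623
d((3, -9), (-8, -3)) = 12.53
d((3, -9), (-10, -4)) = 13.9284
d((-8, -3), (-10, -4)) = 2.2361 <-- minimum

Minimum distance: 2.2361 (tie among 2 pairs: (-7, -5) and (-8, -3); (-8, -3) and (-10, -4))

The minimum Euclidean distance is 2.2361. There is a tie: 2 pairs achieve this minimum — (-7, -5) and (-8, -3); (-8, -3) and (-10, -4). Any of these is a valid closest pair. For 4 points, brute-force pairwise comparison is shown above. For large n, the divide-and-conquer algorithm (sort by x, recurse on halves, check the dividing strip) achieves O(n log n).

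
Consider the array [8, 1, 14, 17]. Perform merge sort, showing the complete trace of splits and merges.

Merge sort trace:

Split: [8, 1, 14, 17] -> [8, 1] and [14, 17]
  Split: [8, 1] -> [8] and [1]
  Merge: [8] + [1] -> [1, 8]
  Split: [14, 17] -> [14] and [17]
  Merge: [14] + [17] -> [14, 17]
Merge: [1, 8] + [14, 17] -> [1, 8, 14, 17]

Final sorted array: [1, 8, 14, 17]

The merge sort proceeds by recursively splitting the array and merging sorted halves.
After all merges, the sorted array is [1, 8, 14, 17].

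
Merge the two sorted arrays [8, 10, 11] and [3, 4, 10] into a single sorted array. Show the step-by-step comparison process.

Merging process:

Compare 8 vs 3: take 3 from right. Merged: [3]
Compare 8 vs 4: take 4 from right. Merged: [3, 4]
Compare 8 vs 10: take 8 from left. Merged: [3, 4, 8]
Compare 10 vs 10: take 10 from left. Merged: [3, 4, 8, 10]
Compare 11 vs 10: take 10 from right. Merged: [3, 4, 8, 10, 10]
Append remaining from left: [11]. Merged: [3, 4, 8, 10, 10, 11]

Final merged array: [3, 4, 8, 10, 10, 11]
Total comparisons: 5

The merged array is [3, 4, 8, 10, 10, 11], requiring 5 comparisons. The merge step runs in O(n) time where n is the total number of elements.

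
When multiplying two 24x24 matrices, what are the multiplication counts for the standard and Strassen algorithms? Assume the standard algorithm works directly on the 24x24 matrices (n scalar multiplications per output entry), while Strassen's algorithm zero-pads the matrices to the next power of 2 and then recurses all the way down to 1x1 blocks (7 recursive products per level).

Matrix multiplication for 24x24 matrices:

Strassen's algorithm requires power-of-2 dimensions. Pad 24x24 to 32x32 (next power of 2).

Standard algorithm: 24^3 = 13824 multiplications
Strassen's algorithm: 7^(log2(32)) = 7^5 = 16807 multiplications
Difference: 13824 - 16807 = -2983 (Strassen uses MORE here due to padding overhead — for small or just-over-power-of-2 n, padding can outweigh the per-level savings)

Standard: 13824 multiplications (24^3). Strassen: 16807 multiplications (7^5, after padding to 32x32). Strassen reduces 8 recursive multiplications to 7 at each level.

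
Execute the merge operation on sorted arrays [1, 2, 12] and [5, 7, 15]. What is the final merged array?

Merging process:

Compare 1 vs 5: take 1 from left. Merged: [1]
Compare 2 vs 5: take 2 from left. Merged: [1, 2]
Compare 12 vs 5: take 5 from right. Merged: [1, 2, 5]
Compare 12 vs 7: take 7 from right. Merged: [1, 2, 5, 7]
Compare 12 vs 15: take 12 from left. Merged: [1, 2, 5, 7, 12]
Append remaining from right: [15]. Merged: [1, 2, 5, 7, 12, 15]

Final merged array: [1, 2, 5, 7, 12, 15]
Total comparisons: 5

The merged array is [1, 2, 5, 7, 12, 15], requiring 5 comparisons. The merge step runs in O(n) time where n is the total number of elements.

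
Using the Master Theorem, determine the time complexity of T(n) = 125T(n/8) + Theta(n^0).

Master Theorem for T(n) = 125T(n/8) + O(n^0):

a = 125, b = 8, c = 0
log_b(a) = log_8(125) = 2.3219

Case 1: c = 0 < log_8(125) = 2.3219
T(n) = O(n^(log_8 125))

For T(n) = 125T(n/8) + O(n^0): log_8(125) = 2.3219. This is Case 1 of the Master Theorem (c < log_b(a), work dominated by leaves), giving O(n^(log_8 125)).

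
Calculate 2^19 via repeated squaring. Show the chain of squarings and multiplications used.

Computing 2^19 by squaring (build up from 2^1; each line after the first costs one multiplication):

2^1 = 2
2^2 = (2^1)^2 = 2^2 = 4
2^4 = (2^2)^2 = 4^2 = 16
2^8 = (2^4)^2 = 16^2 = 256
2^9 = 2 * 2^8 = 2 * 256 = 512
2^18 = (2^9)^2 = 512^2 = 262144
2^19 = 2 * 2^18 = 2 * 262144 = 524288

Result: 524288
Multiplications needed: 6 (6 lines after 2^1)

2^19 = 524288. Using exponentiation by squaring, this requires 6 multiplications. The key idea: if the exponent is even, square the half-power; if odd, multiply by the base once.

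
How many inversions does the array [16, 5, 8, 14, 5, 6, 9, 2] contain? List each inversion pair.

Finding inversions in [16, 5, 8, 14, 5, 6, 9, 2]:

(0, 1): arr[0]=16 > arr[1]=5
(0, 2): arr[0]=16 > arr[2]=8
(0, 3): arr[0]=16 > arr[3]=14
(0, 4): arr[0]=16 > arr[4]=5
(0, 5): arr[0]=16 > arr[5]=6
(0, 6): arr[0]=16 > arr[6]=9
(0, 7): arr[0]=16 > arr[7]=2
(1, 7): arr[1]=5 > arr[7]=2
(2, 4): arr[2]=8 > arr[4]=5
(2, 5): arr[2]=8 > arr[5]=6
(2, 7): arr[2]=8 > arr[7]=2
(3, 4): arr[3]=14 > arr[4]=5
(3, 5): arr[3]=14 > arr[5]=6
(3, 6): arr[3]=14 > arr[6]=9
(3, 7): arr[3]=14 > arr[7]=2
(4, 7): arr[4]=5 > arr[7]=2
(5, 7): arr[5]=6 > arr[7]=2
(6, 7): arr[6]=9 > arr[7]=2

Total inversions: 18

The array has 18 inversion(s): (0,1), (0,2), (0,3), (0,4), (0,5), (0,6), (0,7), (1,7), (2,4), (2,5), (2,7), (3,4), (3,5), (3,6), (3,7), (4,7), (5,7), (6,7). Each pair (i,j) satisfies i < j and arr[i] > arr[j].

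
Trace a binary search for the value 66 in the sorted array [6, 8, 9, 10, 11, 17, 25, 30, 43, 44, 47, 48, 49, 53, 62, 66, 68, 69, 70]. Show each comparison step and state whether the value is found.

Binary search for 66 in [6, 8, 9, 10, 11, 17, 25, 30, 43, 44, 47, 48, 49, 53, 62, 66, 68, 69, 70]:

lo=0, hi=18, mid=9, arr[mid]=44 -> 44 < 66, search right half
lo=10, hi=18, mid=14, arr[mid]=62 -> 62 < 66, search right half
lo=15, hi=18, mid=16, arr[mid]=68 -> 68 > 66, search left half
lo=15, hi=15, mid=15, arr[mid]=66 -> Found target at index 15!

Binary search finds 66 at index 15 after 4 comparisons. The search repeatedly halves the search space by comparing with the middle element.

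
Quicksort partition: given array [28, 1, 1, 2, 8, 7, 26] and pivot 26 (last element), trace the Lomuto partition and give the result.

Lomuto partition with pivot = 26:

Initial array: [28, 1, 1, 2, 8, 7, 26]

arr[0]=28 > 26: no swap
arr[1]=1 <= 26: swap with position 0, array becomes [1, 28, 1, 2, 8, 7, 26]
arr[2]=1 <= 26: swap with position 1, array becomes [1, 1, 28, 2, 8, 7, 26]
arr[3]=2 <= 26: swap with position 2, array becomes [1, 1, 2, 28, 8, 7, 26]
arr[4]=8 <= 26: swap with position 3, array becomes [1, 1, 2, 8, 28, 7, 26]
arr[5]=7 <= 26: swap with position 4, array becomes [1, 1, 2, 8, 7, 28, 26]

Place pivot at position 5: [1, 1, 2, 8, 7, 26, 28]
Pivot position: 5

After partitioning with pivot 26, the array becomes [1, 1, 2, 8, 7, 26, 28]. The pivot is placed at index 5. All elements to the left of the pivot are <= 26, and all elements to the right are > 26.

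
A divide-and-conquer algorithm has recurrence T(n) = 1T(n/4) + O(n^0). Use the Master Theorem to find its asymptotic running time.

Master Theorem for T(n) = 1T(n/4) + O(n^0):

a = 1, b = 4, c = 0
log_b(a) = log_4(1) = 0.0000

Case 2: c = 0 = log_4(1) = 0.0000
T(n) = O(n^0 log n) = O(log n)

For T(n) = 1T(n/4) + O(n^0): log_4(1) = 0.0000. This is Case 2 of the Master Theorem (c = log_b(a), equal work at all levels), giving O(log n).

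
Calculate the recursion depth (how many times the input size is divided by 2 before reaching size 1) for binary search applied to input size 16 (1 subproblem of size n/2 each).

For divide and conquer with division factor 2:

Problem sizes at each level:
Level 0: 16
Level 1: 8
Level 2: 4
Level 3: 2
Level 4: 1

The root is level 0 and the size-1 base case is level 4 (the tree spans levels 0 through 4, i.e. 5 levels counting the root), so the depth is the number of divisions: log_2(16) = 4

The recursion tree depth is log_2(16) = 4. At each level, the problem size is divided by 2, so it takes 4 divisions to reduce to a base case of size 1. The algorithm makes 1 recursive call at each level.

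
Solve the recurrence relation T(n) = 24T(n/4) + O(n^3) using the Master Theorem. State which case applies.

Master Theorem for T(n) = 24T(n/4) + O(n^3):

a = 24, b = 4, c = 3
log_b(a) = log_4(24) = 2.2925

Case 3: c = 3 > log_4(24) = 2.2925
T(n) = O(n^3) = O(n^3)

For T(n) = 24T(n/4) + O(n^3): log_4(24) = 2.2925. This is Case 3 of the Master Theorem (c > log_b(a), work dominated by root), giving O(n^3).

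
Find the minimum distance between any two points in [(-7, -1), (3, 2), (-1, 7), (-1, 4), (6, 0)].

Computing all pairwise distances among 5 points:

d((-7, -1), (3, 2)) = 10.4403
d((-7, -1), (-1, 7)) = 10.0
d((-7, -1), (-1, 4)) = 7.8102
d((-7, -1), (6, 0)) = 13.0384
d((3, 2), (-1, 7)) = 6.4031
d((3, 2), (-1, 4)) = 4.4721
d((3, 2), (6, 0)) = 3.6056
d((-1, 7), (-1, 4)) = 3.0 <-- minimum
d((-1, 7), (6, 0)) = 9.8995
d((-1, 4), (6, 0)) = 8.0623

Closest pair: (-1, 7) and (-1, 4) with distance 3.0

The closest pair is (-1, 7) and (-1, 4) with Euclidean distance 3.0. For 5 points, brute-force pairwise comparison is shown above. For large n, the divide-and-conquer algorithm (sort by x, recurse on halves, check the dividing strip) achieves O(n log n).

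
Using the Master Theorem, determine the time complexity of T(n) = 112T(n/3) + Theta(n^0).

Master Theorem for T(n) = 112T(n/3) + O(n^0):

a = 112, b = 3, c = 0
log_b(a) = log_3(112) = 4.2950

Case 1: c = 0 < log_3(112) = 4.2950
T(n) = O(n^(log_3 112))

For T(n) = 112T(n/3) + O(n^0): log_3(112) = 4.2950. This is Case 1 of the Master Theorem (c < log_b(a), work dominated by leaves), giving O(n^(log_3 112)).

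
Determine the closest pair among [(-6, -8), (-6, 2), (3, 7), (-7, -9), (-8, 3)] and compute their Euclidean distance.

Computing all pairwise distances among 5 points:

d((-6, -8), (-6, 2)) = 10.0
d((-6, -8), (3, 7)) = 17.4929
d((-6, -8), (-7, -9)) = 1.4142 <-- minimum
d((-6, -8), (-8, 3)) = 11.1803
d((-6, 2), (3, 7)) = 10.2956
d((-6, 2), (-7, -9)) = 11.0454
d((-6, 2), (-8, 3)) = 2.2361
d((3, 7), (-7, -9)) = 18.868
d((3, 7), (-8, 3)) = 11.7047
d((-7, -9), (-8, 3)) = 12.0416

Closest pair: (-6, -8) and (-7, -9) with distance 1.4142

The closest pair is (-6, -8) and (-7, -9) with Euclidean distance 1.4142. For 5 points, brute-force pairwise comparison is shown above. For large n, the divide-and-conquer algorithm (sort by x, recurse on halves, check the dividing strip) achieves O(n log n).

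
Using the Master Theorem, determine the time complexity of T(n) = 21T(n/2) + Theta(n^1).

Master Theorem for T(n) = 21T(n/2) + O(n^1):

a = 21, b = 2, c = 1
log_b(a) = log_2(21) = 4.3923

Case 1: c = 1 < log_2(21) = 4.3923
T(n) = O(n^(log_2 21))

For T(n) = 21T(n/2) + O(n^1): log_2(21) = 4.3923. This is Case 1 of the Master Theorem (c < log_b(a), work dominated by leaves), giving O(n^(log_2 21)).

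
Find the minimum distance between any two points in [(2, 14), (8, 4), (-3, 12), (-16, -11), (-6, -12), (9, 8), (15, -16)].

Computing all pairwise distances among 7 points:

d((2, 14), (8, 4)) = 11.6619
d((2, 14), (-3, 12)) = 5.3852
d((2, 14), (-16, -11)) = 30.8058
d((2, 14), (-6, -12)) = 27.2029
d((2, 14), (9, 8)) = 9.2195
d((2, 14), (15, -16)) = 32.6956
d((8, 4), (-3, 12)) = 13.6015
d((8, 4), (-16, -11)) = 28.3019
d((8, 4), (-6, -12)) = 21.2603
d((8, 4), (9, 8)) = 4.1231 <-- minimum
d((8, 4), (15, -16)) = 21.1896
d((-3, 12), (-16, -11)) = 26.4197
d((-3, 12), (-6, -12)) = 24.1868
d((-3, 12), (9, 8)) = 12.6491
d((-3, 12), (15, -16)) = 33.2866
d((-16, -11), (-6, -12)) = 10.0499
d((-16, -11), (9, 8)) = 31.4006
d((-16, -11), (15, -16)) = 31.4006
d((-6, -12), (9, 8)) = 25.0
d((-6, -12), (15, -16)) = 21.3776
d((9, 8), (15, -16)) = 24.7386

Closest pair: (8, 4) and (9, 8) with distance 4.1231

The closest pair is (8, 4) and (9, 8) with Euclidean distance 4.1231. For 7 points, brute-force pairwise comparison is shown above. For large n, the divide-and-conquer algorithm (sort by x, recurse on halves, check the dividing strip) achieves O(n log n).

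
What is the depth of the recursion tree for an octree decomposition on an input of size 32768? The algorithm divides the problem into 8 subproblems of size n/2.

For divide and conquer with division factor 2:

Problem sizes at each level:
Level 0: 32768
Level 1: 16384
Level 2: 8192
Level 3: 4096
Level 4: 2048
Level 5: 1024
Level 6: 512
Level 7: 256
Level 8: 128
Level 9: 64
Level 10: 32
Level 11: 16
Level 12: 8
Level 13: 4
Level 14: 2
Level 15: 1

The root is level 0 and the size-1 base case is level 15 (the tree spans levels 0 through 15, i.e. 16 levels counting the root), so the depth is the number of divisions: log_2(32768) = 15

The recursion tree depth is log_2(32768) = 15. At each level, the problem size is divided by 2, so it takes 15 divisions to reduce to a base case of size 1. The algorithm makes 8 recursive calls at each level.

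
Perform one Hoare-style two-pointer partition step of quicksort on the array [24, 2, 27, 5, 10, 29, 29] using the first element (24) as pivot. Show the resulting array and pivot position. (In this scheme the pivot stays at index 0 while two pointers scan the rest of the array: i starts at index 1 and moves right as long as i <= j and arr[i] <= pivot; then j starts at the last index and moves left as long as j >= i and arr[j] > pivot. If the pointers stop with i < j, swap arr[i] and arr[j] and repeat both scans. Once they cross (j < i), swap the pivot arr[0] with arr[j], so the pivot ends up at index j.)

Hoare-style two-pointer partition with pivot = 24:

Initial array: [24, 2, 27, 5, 10, 29, 29]

Pointers start at i = 1, j = 6.
i stops at index 2 (arr[2]=27 > 24), j stops at index 4 (arr[4]=10 <= 24): swap arr[2] and arr[4], array becomes [24, 2, 10, 5, 27, 29, 29]
i ends at 4, j ends at 3: the pointers have crossed (j < i), so scanning stops.

Swap pivot arr[0] with arr[3] to place pivot at position 3: [5, 2, 10, 24, 27, 29, 29]
Pivot position: 3

After partitioning with pivot 24, the array becomes [5, 2, 10, 24, 27, 29, 29]. The pivot is placed at index 3. All elements to the left of the pivot are <= 24, and all elements to the right are > 24.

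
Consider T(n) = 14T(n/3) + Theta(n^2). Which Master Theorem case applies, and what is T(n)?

Master Theorem for T(n) = 14T(n/3) + O(n^2):

a = 14, b = 3, c = 2
log_b(a) = log_3(14) = 2.4022

Case 1: c = 2 < log_3(14) = 2.4022
T(n) = O(n^(log_3 14))

For T(n) = 14T(n/3) + O(n^2): log_3(14) = 2.4022. This is Case 1 of the Master Theorem (c < log_b(a), work dominated by leaves), giving O(n^(log_3 14)).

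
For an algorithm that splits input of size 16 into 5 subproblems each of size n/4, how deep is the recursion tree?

For divide and conquer with division factor 4:

Problem sizes at each level:
Level 0: 16
Level 1: 4
Level 2: 1

The root is level 0 and the size-1 base case is level 2 (the tree spans levels 0 through 2, i.e. 3 levels counting the root), so the depth is the number of divisions: log_4(16) = 2

The recursion tree depth is log_4(16) = 2. At each level, the problem size is divided by 4, so it takes 2 divisions to reduce to a base case of size 1. The algorithm makes 5 recursive calls at each level.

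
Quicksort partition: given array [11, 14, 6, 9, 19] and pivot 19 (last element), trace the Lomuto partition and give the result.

Lomuto partition with pivot = 19:

Initial array: [11, 14, 6, 9, 19]

arr[0]=11 <= 19: swap with position 0, array becomes [11, 14, 6, 9, 19]
arr[1]=14 <= 19: swap with position 1, array becomes [11, 14, 6, 9, 19]
arr[2]=6 <= 19: swap with position 2, array becomes [11, 14, 6, 9, 19]
arr[3]=9 <= 19: swap with position 3, array becomes [11, 14, 6, 9, 19]

Place pivot at position 4: [11, 14, 6, 9, 19]
Pivot position: 4

After partitioning with pivot 19, the array becomes [11, 14, 6, 9, 19]. The pivot is placed at index 4. All elements to the left of the pivot are <= 19, and all elements to the right are > 19.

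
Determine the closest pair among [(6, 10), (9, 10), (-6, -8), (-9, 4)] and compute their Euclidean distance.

Computing all pairwise distances among 4 points:

d((6, 10), (9, 10)) = 3.0 <-- minimum
d((6, 10), (-6, -8)) = 21.6333
d((6, 10), (-9, 4)) = 16.1555
d((9, 10), (-6, -8)) = 23.4307
d((9, 10), (-9, 4)) = 18.9737
d((-6, -8), (-9, 4)) = 12.3693

Closest pair: (6, 10) and (9, 10) with distance 3.0

The closest pair is (6, 10) and (9, 10) with Euclidean distance 3.0. For 4 points, brute-force pairwise comparison is shown above. For large n, the divide-and-conquer algorithm (sort by x, recurse on halves, check the dividing strip) achieves O(n log n).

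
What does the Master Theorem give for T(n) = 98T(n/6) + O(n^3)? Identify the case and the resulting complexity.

Master Theorem for T(n) = 98T(n/6) + O(n^3):

a = 98, b = 6, c = 3
log_b(a) = log_6(98) = 2.5589

Case 3: c = 3 > log_6(98) = 2.5589
T(n) = O(n^3) = O(n^3)

For T(n) = 98T(n/6) + O(n^3): log_6(98) = 2.5589. This is Case 3 of the Master Theorem (c > log_b(a), work dominated by root), giving O(n^3).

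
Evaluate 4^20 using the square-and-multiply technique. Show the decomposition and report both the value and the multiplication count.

Computing 4^20 by squaring (build up from 4^1; each line after the first costs one multiplication):

4^1 = 4
4^2 = (4^1)^2 = 4^2 = 16
4^4 = (4^2)^2 = 16^2 = 256
4^5 = 4 * 4^4 = 4 * 256 = 1024
4^10 = (4^5)^2 = 1024^2 = 1048576
4^20 = (4^10)^2 = 1048576^2 = 1099511627776

Result: 1099511627776
Multiplications needed: 5 (5 lines after 4^1)

4^20 = 1099511627776. Using exponentiation by squaring, this requires 5 multiplications. The key idea: if the exponent is even, square the half-power; if odd, multiply by the base once.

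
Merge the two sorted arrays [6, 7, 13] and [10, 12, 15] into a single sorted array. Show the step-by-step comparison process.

Merging process:

Compare 6 vs 10: take 6 from left. Merged: [6]
Compare 7 vs 10: take 7 from left. Merged: [6, 7]
Compare 13 vs 10: take 10 from right. Merged: [6, 7, 10]
Compare 13 vs 12: take 12 from right. Merged: [6, 7, 10, 12]
Compare 13 vs 15: take 13 from left. Merged: [6, 7, 10, 12, 13]
Append remaining from right: [15]. Merged: [6, 7, 10, 12, 13, 15]

Final merged array: [6, 7, 10, 12, 13, 15]
Total comparisons: 5

The merged array is [6, 7, 10, 12, 13, 15], requiring 5 comparisons. The merge step runs in O(n) time where n is the total number of elements.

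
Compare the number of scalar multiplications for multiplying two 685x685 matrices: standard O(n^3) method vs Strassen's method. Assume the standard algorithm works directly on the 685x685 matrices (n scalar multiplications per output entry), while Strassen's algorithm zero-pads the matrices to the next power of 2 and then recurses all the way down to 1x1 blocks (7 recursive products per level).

Matrix multiplication for 685x685 matrices:

Strassen's algorithm requires power-of-2 dimensions. Pad 685x685 to 1024x1024 (next power of 2).

Standard algorithm: 685^3 = 321419125 multiplications
Strassen's algorithm: 7^(log2(1024)) = 7^10 = 282475249 multiplications
Savings: 321419125 - 282475249 = 38943876 multiplications

Standard: 321419125 multiplications (685^3). Strassen: 282475249 multiplications (7^10, after padding to 1024x1024). Strassen reduces 8 recursive multiplications to 7 at each level.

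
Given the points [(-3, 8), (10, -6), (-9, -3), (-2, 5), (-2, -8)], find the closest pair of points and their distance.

Computing all pairwise distances among 5 points:

d((-3, 8), (10, -6)) = 19.105
d((-3, 8), (-9, -3)) = 12.53
d((-3, 8), (-2, 5)) = 3.1623 <-- minimum
d((-3, 8), (-2, -8)) = 16.0312
d((10, -6), (-9, -3)) = 19.2354
d((10, -6), (-2, 5)) = 16.2788
d((10, -6), (-2, -8)) = 12.1655
d((-9, -3), (-2, 5)) = 10.6301
d((-9, -3), (-2, -8)) = 8.6023
d((-2, 5), (-2, -8)) = 13.0

Closest pair: (-3, 8) and (-2, 5) with distance 3.1623

The closest pair is (-3, 8) and (-2, 5) with Euclidean distance 3.1623. For 5 points, brute-force pairwise comparison is shown above. For large n, the divide-and-conquer algorithm (sort by x, recurse on halves, check the dividing strip) achieves O(n log n).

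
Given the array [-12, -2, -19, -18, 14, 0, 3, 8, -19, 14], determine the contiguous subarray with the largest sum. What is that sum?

Using Kadane's algorithm on [-12, -2, -19, -18, 14, 0, 3, 8, -19, 14]:

Scanning through the array:
Position 1 (value -2): max_ending_here = -2, max_so_far = -2
Position 2 (value -19): max_ending_here = -19, max_so_far = -2
Position 3 (value -18): max_ending_here = -18, max_so_far = -2
Position 4 (value 14): max_ending_here = 14, max_so_far = 14
Position 5 (value 0): max_ending_here = 14, max_so_far = 14
Position 6 (value 3): max_ending_here = 17, max_so_far = 17
Position 7 (value 8): max_ending_here = 25, max_so_far = 25
Position 8 (value -19): max_ending_here = 6, max_so_far = 25
Position 9 (value 14): max_ending_here = 20, max_so_far = 25

Maximum subarray: [14, 0, 3, 8]
Maximum sum: 25

The maximum subarray is [14, 0, 3, 8] with sum 25. This subarray runs from index 4 to index 7.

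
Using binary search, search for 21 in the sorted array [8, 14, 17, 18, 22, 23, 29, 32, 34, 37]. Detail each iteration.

Binary search for 21 in [8, 14, 17, 18, 22, 23, 29, 32, 34, 37]:

lo=0, hi=9, mid=4, arr[mid]=22 -> 22 > 21, search left half
lo=0, hi=3, mid=1, arr[mid]=14 -> 14 < 21, search right half
lo=2, hi=3, mid=2, arr[mid]=17 -> 17 < 21, search right half
lo=3, hi=3, mid=3, arr[mid]=18 -> 18 < 21, search right half
lo=4 > hi=3, target 21 not found

Binary search determines that 21 is not in the array after 4 comparisons. The search space was exhausted without finding the target.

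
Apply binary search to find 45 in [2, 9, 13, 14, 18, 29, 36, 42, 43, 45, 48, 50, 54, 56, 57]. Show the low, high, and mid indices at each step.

Binary search for 45 in [2, 9, 13, 14, 18, 29, 36, 42, 43, 45, 48, 50, 54, 56, 57]:

lo=0, hi=14, mid=7, arr[mid]=42 -> 42 < 45, search right half
lo=8, hi=14, mid=11, arr[mid]=50 -> 50 > 45, search left half
lo=8, hi=10, mid=9, arr[mid]=45 -> Found target at index 9!

Binary search finds 45 at index 9 after 3 comparisons. The search repeatedly halves the search space by comparing with the middle element.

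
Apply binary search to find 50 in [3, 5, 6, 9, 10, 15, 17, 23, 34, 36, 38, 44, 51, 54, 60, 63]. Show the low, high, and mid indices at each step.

Binary search for 50 in [3, 5, 6, 9, 10, 15, 17, 23, 34, 36, 38, 44, 51, 54, 60, 63]:

lo=0, hi=15, mid=7, arr[mid]=23 -> 23 < 50, search right half
lo=8, hi=15, mid=11, arr[mid]=44 -> 44 < 50, search right half
lo=12, hi=15, mid=13, arr[mid]=54 -> 54 > 50, search left half
lo=12, hi=12, mid=12, arr[mid]=51 -> 51 > 50, search left half
lo=12 > hi=11, target 50 not found

Binary search determines that 50 is not in the array after 4 comparisons. The search space was exhausted without finding the target.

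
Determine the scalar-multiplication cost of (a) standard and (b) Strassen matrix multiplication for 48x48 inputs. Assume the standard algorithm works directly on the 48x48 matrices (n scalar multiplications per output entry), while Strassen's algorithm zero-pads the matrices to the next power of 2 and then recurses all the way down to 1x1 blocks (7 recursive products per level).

Matrix multiplication for 48x48 matrices:

Strassen's algorithm requires power-of-2 dimensions. Pad 48x48 to 64x64 (next power of 2).

Standard algorithm: 48^3 = 110592 multiplications
Strassen's algorithm: 7^(log2(64)) = 7^6 = 117649 multiplications
Difference: 110592 - 117649 = -7057 (Strassen uses MORE here due to padding overhead — for small or just-over-power-of-2 n, padding can outweigh the per-level savings)

Standard: 110592 multiplications (48^3). Strassen: 117649 multiplications (7^6, after padding to 64x64). Strassen reduces 8 recursive multiplications to 7 at each level.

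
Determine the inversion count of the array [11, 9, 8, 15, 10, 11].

Finding inversions in [11, 9, 8, 15, 10, 11]:

(0, 1): arr[0]=11 > arr[1]=9
(0, 2): arr[0]=11 > arr[2]=8
(0, 4): arr[0]=11 > arr[4]=10
(1, 2): arr[1]=9 > arr[2]=8
(3, 4): arr[3]=15 > arr[4]=10
(3, 5): arr[3]=15 > arr[5]=11

Total inversions: 6

The array has 6 inversion(s): (0,1), (0,2), (0,4), (1,2), (3,4), (3,5). Each pair (i,j) satisfies i < j and arr[i] > arr[j].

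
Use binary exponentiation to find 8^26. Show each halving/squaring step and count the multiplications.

Computing 8^26 by squaring (build up from 8^1; each line after the first costs one multiplication):

8^1 = 8
8^2 = (8^1)^2 = 8^2 = 64
8^3 = 8 * 8^2 = 8 * 64 = 512
8^6 = (8^3)^2 = 512^2 = 262144
8^12 = (8^6)^2 = 262144^2 = 68719476736
8^13 = 8 * 8^12 = 8 * 68719476736 = 549755813888
8^26 = (8^13)^2 = 549755813888^2 = 302231454903657293676544

Result: 302231454903657293676544
Multiplications needed: 6 (6 lines after 8^1)

8^26 = 302231454903657293676544. Using exponentiation by squaring, this requires 6 multiplications. The key idea: if the exponent is even, square the half-power; if odd, multiply by the base once.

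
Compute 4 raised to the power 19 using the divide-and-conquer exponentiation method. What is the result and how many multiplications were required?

Computing 4^19 by squaring (build up from 4^1; each line after the first costs one multiplication):

4^1 = 4
4^2 = (4^1)^2 = 4^2 = 16
4^4 = (4^2)^2 = 16^2 = 256
4^8 = (4^4)^2 = 256^2 = 65536
4^9 = 4 * 4^8 = 4 * 65536 = 262144
4^18 = (4^9)^2 = 262144^2 = 68719476736
4^19 = 4 * 4^18 = 4 * 68719476736 = 274877906944

Result: 274877906944
Multiplications needed: 6 (6 lines after 4^1)

4^19 = 274877906944. Using exponentiation by squaring, this requires 6 multiplications. The key idea: if the exponent is even, square the half-power; if odd, multiply by the base once.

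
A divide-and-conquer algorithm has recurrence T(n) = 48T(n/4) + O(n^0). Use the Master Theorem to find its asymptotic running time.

Master Theorem for T(n) = 48T(n/4) + O(n^0):

a = 48, b = 4, c = 0
log_b(a) = log_4(48) = 2.7925

Case 1: c = 0 < log_4(48) = 2.7925
T(n) = O(n^(log_4 48))

For T(n) = 48T(n/4) + O(n^0): log_4(48) = 2.7925. This is Case 1 of the Master Theorem (c < log_b(a), work dominated by leaves), giving O(n^(log_4 48)).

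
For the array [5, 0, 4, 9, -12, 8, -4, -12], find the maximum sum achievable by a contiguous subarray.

Using Kadane's algorithm on [5, 0, 4, 9, -12, 8, -4, -12]:

Scanning through the array:
Position 1 (value 0): max_ending_here = 5, max_so_far = 5
Position 2 (value 4): max_ending_here = 9, max_so_far = 9
Position 3 (value 9): max_ending_here = 18, max_so_far = 18
Position 4 (value -12): max_ending_here = 6, max_so_far = 18
Position 5 (value 8): max_ending_here = 14, max_so_far = 18
Position 6 (value -4): max_ending_here = 10, max_so_far = 18
Position 7 (value -12): max_ending_here = -2, max_so_far = 18

Maximum subarray: [5, 0, 4, 9]
Maximum sum: 18

The maximum subarray is [5, 0, 4, 9] with sum 18. This subarray runs from index 0 to index 3.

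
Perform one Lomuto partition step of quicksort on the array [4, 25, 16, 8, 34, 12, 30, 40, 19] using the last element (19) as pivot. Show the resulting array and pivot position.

Lomuto partition with pivot = 19:

Initial array: [4, 25, 16, 8, 34, 12, 30, 40, 19]

arr[0]=4 <= 19: swap with position 0, array becomes [4, 25, 16, 8, 34, 12, 30, 40, 19]
arr[1]=25 > 19: no swap
arr[2]=16 <= 19: swap with position 1, array becomes [4, 16, 25, 8, 34, 12, 30, 40, 19]
arr[3]=8 <= 19: swap with position 2, array becomes [4, 16, 8, 25, 34, 12, 30, 40, 19]
arr[4]=34 > 19: no swap
arr[5]=12 <= 19: swap with position 3, array becomes [4, 16, 8, 12, 34, 25, 30, 40, 19]
arr[6]=30 > 19: no swap
arr[7]=40 > 19: no swap

Place pivot at position 4: [4, 16, 8, 12, 19, 25, 30, 40, 34]
Pivot position: 4

After partitioning with pivot 19, the array becomes [4, 16, 8, 12, 19, 25, 30, 40, 34]. The pivot is placed at index 4. All elements to the left of the pivot are <= 19, and all elements to the right are > 19.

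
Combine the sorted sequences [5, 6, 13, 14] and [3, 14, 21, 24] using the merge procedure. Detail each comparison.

Merging process:

Compare 5 vs 3: take 3 from right. Merged: [3]
Compare 5 vs 14: take 5 from left. Merged: [3, 5]
Compare 6 vs 14: take 6 from left. Merged: [3, 5, 6]
Compare 13 vs 14: take 13 from left. Merged: [3, 5, 6, 13]
Compare 14 vs 14: take 14 from left. Merged: [3, 5, 6, 13, 14]
Append remaining from right: [14, 21, 24]. Merged: [3, 5, 6, 13, 14, 14, 21, 24]

Final merged array: [3, 5, 6, 13, 14, 14, 21, 24]
Total comparisons: 5

The merged array is [3, 5, 6, 13, 14, 14, 21, 24], requiring 5 comparisons. The merge step runs in O(n) time where n is the total number of elements.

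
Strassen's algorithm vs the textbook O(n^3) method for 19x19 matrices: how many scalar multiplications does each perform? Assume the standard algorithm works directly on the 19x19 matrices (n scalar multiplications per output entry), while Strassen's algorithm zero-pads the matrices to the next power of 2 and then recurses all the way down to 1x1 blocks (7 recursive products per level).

Matrix multiplication for 19x19 matrices:

Strassen's algorithm requires power-of-2 dimensions. Pad 19x19 to 32x32 (next power of 2).

Standard algorithm: 19^3 = 6859 multiplications
Strassen's algorithm: 7^(log2(32)) = 7^5 = 16807 multiplications
Difference: 6859 - 16807 = -9948 (Strassen uses MORE here due to padding overhead — for small or just-over-power-of-2 n, padding can outweigh the per-level savings)

Standard: 6859 multiplications (19^3). Strassen: 16807 multiplications (7^5, after padding to 32x32). Strassen reduces 8 recursive multiplications to 7 at each level.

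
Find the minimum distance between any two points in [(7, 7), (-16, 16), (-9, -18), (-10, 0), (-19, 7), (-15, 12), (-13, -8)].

Computing all pairwise distances among 7 points:

d((7, 7), (-16, 16)) = 24.6982
d((7, 7), (-9, -18)) = 29.6816
d((7, 7), (-10, 0)) = 18.3848
d((7, 7), (-19, 7)) = 26.0
d((7, 7), (-15, 12)) = 22.561
d((7, 7), (-13, -8)) = 25.0
d((-16, 16), (-9, -18)) = 34.7131
d((-16, 16), (-10, 0)) = 17.088
d((-16, 16), (-19, 7)) = 9.4868
d((-16, 16), (-15, 12)) = 4.1231 <-- minimum
d((-16, 16), (-13, -8)) = 24.1868
d((-9, -18), (-10, 0)) = 18.0278
d((-9, -18), (-19, 7)) = 26.9258
d((-9, -18), (-15, 12)) = 30.5941
d((-9, -18), (-13, -8)) = 10.7703
d((-10, 0), (-19, 7)) = 11.4018
d((-10, 0), (-15, 12)) = 13.0
d((-10, 0), (-13, -8)) = 8.544
d((-19, 7), (-15, 12)) = 6.4031
d((-19, 7), (-13, -8)) = 16.1555
d((-15, 12), (-13, -8)) = 20.0998

Closest pair: (-16, 16) and (-15, 12) with distance 4.1231

The closest pair is (-16, 16) and (-15, 12) with Euclidean distance 4.1231. For 7 points, brute-force pairwise comparison is shown above. For large n, the divide-and-conquer algorithm (sort by x, recurse on halves, check the dividing strip) achieves O(n log n).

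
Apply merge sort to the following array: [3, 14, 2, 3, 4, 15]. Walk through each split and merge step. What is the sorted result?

Merge sort trace:

Split: [3, 14, 2, 3, 4, 15] -> [3, 14, 2] and [3, 4, 15]
  Split: [3, 14, 2] -> [3] and [14, 2]
    Split: [14, 2] -> [14] and [2]
    Merge: [14] + [2] -> [2, 14]
  Merge: [3] + [2, 14] -> [2, 3, 14]
  Split: [3, 4, 15] -> [3] and [4, 15]
    Split: [4, 15] -> [4] and [15]
    Merge: [4] + [15] -> [4, 15]
  Merge: [3] + [4, 15] -> [3, 4, 15]
Merge: [2, 3, 14] + [3, 4, 15] -> [2, 3, 3, 4, 14, 15]

Final sorted array: [2, 3, 3, 4, 14, 15]

The merge sort proceeds by recursively splitting the array and merging sorted halves.
After all merges, the sorted array is [2, 3, 3, 4, 14, 15].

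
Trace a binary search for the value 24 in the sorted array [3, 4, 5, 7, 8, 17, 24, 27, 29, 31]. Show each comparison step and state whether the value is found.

Binary search for 24 in [3, 4, 5, 7, 8, 17, 24, 27, 29, 31]:

lo=0, hi=9, mid=4, arr[mid]=8 -> 8 < 24, search right half
lo=5, hi=9, mid=7, arr[mid]=27 -> 27 > 24, search left half
lo=5, hi=6, mid=5, arr[mid]=17 -> 17 < 24, search right half
lo=6, hi=6, mid=6, arr[mid]=24 -> Found target at index 6!

Binary search finds 24 at index 6 after 4 comparisons. The search repeatedly halves the search space by comparing with the middle element.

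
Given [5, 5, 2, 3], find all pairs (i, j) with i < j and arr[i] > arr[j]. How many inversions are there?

Finding inversions in [5, 5, 2, 3]:

(0, 2): arr[0]=5 > arr[2]=2
(0, 3): arr[0]=5 > arr[3]=3
(1, 2): arr[1]=5 > arr[2]=2
(1, 3): arr[1]=5 > arr[3]=3

Total inversions: 4

The array has 4 inversion(s): (0,2), (0,3), (1,2), (1,3). Each pair (i,j) satisfies i < j and arr[i] > arr[j].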